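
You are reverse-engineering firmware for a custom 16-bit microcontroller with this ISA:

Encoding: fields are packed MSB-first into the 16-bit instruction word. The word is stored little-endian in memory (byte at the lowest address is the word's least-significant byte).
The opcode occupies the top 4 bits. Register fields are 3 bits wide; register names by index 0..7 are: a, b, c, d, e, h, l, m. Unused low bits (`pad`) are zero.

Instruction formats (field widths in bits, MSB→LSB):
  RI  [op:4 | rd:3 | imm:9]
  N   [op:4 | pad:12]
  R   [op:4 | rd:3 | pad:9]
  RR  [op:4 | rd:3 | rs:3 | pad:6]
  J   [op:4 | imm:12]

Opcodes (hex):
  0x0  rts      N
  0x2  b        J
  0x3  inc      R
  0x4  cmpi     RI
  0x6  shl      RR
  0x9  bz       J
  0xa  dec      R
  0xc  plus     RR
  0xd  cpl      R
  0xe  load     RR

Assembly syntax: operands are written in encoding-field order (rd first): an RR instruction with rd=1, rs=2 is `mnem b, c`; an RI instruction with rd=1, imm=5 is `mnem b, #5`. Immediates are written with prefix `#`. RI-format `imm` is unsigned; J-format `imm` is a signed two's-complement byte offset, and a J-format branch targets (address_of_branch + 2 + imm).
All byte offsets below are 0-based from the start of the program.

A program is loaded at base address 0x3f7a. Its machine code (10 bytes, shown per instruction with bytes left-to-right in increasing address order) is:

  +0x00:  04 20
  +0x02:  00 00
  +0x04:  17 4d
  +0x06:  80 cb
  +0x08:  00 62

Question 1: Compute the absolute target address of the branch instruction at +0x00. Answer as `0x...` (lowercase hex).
[00] 04 20 → 0x2004
  opcode bits[15:12]=0x2: b/J
  [11:0] imm=4 = #4
  target = base 0x3f7a + off 0x00 + 2 + imm 4 = 0x3f80

0x3f80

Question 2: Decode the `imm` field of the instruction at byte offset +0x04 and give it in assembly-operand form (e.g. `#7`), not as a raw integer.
[04] 17 4d → 0x4d17
  top 4b → 0x4 → cmpi [RI]
  [11:9] rd=6 = l
  [8:0] imm=279 = #279

#279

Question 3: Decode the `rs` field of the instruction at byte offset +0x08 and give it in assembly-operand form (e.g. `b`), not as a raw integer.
a

[08] 00 62 → 0x6200
  top 4b → 0x6 → shl [RR]
  rd@[11:9]=0x1 ⇒ b
  rs@[8:6]=0x0 ⇒ a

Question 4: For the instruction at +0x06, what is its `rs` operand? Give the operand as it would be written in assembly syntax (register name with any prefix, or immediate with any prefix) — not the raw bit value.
off 0x06: read 80 cb as little → 0xcb80
  opcode bits[15:12]=0xc: plus/RR
  rd@[11:9]=0x5 ⇒ h
  rs@[8:6]=0x6 ⇒ l

l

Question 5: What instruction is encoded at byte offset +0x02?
rts

off 0x02: read 00 00 as little → 0x0000
  opcode bits[15:12]=0x0: rts/N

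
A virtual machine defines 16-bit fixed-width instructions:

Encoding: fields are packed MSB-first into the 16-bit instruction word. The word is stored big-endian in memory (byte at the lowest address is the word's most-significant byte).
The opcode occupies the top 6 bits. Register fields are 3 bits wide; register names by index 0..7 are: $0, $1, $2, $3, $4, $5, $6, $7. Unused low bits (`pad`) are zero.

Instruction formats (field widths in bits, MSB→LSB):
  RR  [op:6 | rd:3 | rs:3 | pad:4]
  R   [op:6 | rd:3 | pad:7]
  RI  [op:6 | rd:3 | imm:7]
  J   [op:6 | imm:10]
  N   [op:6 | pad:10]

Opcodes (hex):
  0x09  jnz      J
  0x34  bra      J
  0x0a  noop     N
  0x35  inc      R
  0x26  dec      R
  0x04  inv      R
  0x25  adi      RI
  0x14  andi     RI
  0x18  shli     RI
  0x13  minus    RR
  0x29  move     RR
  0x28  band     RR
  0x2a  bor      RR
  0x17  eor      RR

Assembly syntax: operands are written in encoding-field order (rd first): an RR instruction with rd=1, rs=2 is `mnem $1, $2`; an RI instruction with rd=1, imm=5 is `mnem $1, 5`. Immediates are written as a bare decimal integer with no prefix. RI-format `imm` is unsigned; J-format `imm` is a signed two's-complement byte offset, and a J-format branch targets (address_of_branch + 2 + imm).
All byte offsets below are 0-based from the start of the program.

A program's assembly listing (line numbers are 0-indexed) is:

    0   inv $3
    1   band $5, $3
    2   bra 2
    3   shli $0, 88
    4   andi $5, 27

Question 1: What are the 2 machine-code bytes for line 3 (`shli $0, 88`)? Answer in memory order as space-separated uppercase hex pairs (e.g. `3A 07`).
60 58

L3: shli op=0x18:6|rd=0:3|imm=88:7 ⇒ 0x6058 ⇒ big 60 58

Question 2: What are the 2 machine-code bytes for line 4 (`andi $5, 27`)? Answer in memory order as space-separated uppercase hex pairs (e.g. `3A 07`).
52 9B

L4: andi op=0x14:6|rd=5:3|imm=27:7 ⇒ 0x529b ⇒ big 52 9b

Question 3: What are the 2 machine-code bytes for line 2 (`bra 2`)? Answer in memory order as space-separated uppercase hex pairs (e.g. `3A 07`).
2. bra fields op=0x34:6|imm=2:10 → word d002h → d0 02

D0 02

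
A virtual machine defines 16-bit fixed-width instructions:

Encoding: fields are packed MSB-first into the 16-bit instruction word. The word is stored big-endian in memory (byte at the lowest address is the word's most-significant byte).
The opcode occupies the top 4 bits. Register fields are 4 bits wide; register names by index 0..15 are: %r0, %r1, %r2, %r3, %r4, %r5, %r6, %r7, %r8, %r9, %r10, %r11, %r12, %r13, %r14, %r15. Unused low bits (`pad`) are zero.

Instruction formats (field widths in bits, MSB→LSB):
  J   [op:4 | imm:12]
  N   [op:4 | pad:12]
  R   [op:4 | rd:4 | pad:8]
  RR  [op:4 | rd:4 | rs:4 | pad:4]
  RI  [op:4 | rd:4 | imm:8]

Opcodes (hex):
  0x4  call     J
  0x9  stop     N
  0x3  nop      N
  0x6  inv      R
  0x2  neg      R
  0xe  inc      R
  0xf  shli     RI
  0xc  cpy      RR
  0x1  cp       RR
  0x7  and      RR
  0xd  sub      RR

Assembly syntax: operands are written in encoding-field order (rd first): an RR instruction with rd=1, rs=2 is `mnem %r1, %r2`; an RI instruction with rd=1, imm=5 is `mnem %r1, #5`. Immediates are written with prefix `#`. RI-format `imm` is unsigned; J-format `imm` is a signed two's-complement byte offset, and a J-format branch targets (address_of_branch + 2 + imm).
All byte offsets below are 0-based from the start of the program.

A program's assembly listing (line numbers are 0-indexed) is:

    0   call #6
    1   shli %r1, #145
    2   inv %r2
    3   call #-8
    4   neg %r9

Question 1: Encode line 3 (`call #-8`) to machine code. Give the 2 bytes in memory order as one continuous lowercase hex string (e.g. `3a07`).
3. call fields op=0x4:4|imm=-8:12 → word 4ff8h → 4f f8

4ff8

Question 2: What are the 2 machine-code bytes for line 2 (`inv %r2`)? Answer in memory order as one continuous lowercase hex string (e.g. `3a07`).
6200

L2: inv op=0x6:4|rd=2:4|pad=0:8 ⇒ 0x6200 ⇒ big 62 00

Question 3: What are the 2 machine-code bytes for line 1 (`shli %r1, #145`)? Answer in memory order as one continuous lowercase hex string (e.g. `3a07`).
line 1 (shli): pack op=0xf:4|rd=1:4|imm=145:8 = 0xf191; big→ f1 91

f191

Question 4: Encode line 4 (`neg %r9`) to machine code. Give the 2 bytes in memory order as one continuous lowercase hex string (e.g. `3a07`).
4. neg fields op=0x2:4|rd=9:4|pad=0:8 → word 2900h → 29 00

2900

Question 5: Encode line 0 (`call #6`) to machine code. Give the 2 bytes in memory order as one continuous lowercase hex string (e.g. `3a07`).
line 0 (call): pack op=0x4:4|imm=6:12 = 0x4006; big→ 40 06

4006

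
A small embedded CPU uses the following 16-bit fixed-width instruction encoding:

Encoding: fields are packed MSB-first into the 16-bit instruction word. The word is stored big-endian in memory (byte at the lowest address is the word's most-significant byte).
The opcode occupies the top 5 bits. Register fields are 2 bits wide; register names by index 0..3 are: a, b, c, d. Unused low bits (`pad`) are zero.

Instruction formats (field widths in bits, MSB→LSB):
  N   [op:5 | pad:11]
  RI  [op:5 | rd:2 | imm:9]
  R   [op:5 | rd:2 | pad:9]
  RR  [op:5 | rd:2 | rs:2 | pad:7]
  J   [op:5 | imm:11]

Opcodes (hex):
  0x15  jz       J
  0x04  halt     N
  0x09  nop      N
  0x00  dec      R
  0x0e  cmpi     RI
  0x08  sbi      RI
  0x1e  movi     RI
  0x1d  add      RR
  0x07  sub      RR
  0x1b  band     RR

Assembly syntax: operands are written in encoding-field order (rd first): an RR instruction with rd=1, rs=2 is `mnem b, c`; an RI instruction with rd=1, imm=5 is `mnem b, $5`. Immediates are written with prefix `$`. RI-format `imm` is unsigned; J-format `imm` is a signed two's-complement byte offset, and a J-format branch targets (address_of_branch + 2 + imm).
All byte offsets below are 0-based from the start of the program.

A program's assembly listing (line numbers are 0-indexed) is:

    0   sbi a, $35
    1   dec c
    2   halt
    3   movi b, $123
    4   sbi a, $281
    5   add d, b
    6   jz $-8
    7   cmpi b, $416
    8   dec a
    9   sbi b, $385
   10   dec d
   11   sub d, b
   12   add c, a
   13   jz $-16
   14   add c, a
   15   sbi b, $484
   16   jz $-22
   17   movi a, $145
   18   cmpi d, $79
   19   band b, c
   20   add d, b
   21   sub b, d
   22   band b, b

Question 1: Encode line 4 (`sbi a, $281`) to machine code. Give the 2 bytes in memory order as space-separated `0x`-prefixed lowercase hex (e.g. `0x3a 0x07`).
0x41 0x19

L4: sbi op=0x8:5|rd=0:2|imm=281:9 ⇒ 0x4119 ⇒ big 41 19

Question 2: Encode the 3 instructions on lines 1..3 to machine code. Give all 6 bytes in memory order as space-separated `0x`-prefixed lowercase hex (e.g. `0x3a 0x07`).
0x04 0x00 0x20 0x00 0xf2 0x7b

1. dec fields op=0x0:5|rd=2:2|pad=0:9 → word 0400h → 04 00
2. halt fields op=0x4:5|pad=0:11 → word 2000h → 20 00
3. movi fields op=0x1e:5|rd=1:2|imm=123:9 → word f27bh → f2 7b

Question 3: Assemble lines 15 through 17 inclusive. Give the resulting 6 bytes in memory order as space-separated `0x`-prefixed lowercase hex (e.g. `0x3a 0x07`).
15. sbi fields op=0x8:5|rd=1:2|imm=484:9 → word 43e4h → 43 e4
16. jz fields op=0x15:5|imm=-22:11 → word afeah → af ea
17. movi fields op=0x1e:5|rd=0:2|imm=145:9 → word f091h → f0 91

0x43 0xe4 0xaf 0xea 0xf0 0x91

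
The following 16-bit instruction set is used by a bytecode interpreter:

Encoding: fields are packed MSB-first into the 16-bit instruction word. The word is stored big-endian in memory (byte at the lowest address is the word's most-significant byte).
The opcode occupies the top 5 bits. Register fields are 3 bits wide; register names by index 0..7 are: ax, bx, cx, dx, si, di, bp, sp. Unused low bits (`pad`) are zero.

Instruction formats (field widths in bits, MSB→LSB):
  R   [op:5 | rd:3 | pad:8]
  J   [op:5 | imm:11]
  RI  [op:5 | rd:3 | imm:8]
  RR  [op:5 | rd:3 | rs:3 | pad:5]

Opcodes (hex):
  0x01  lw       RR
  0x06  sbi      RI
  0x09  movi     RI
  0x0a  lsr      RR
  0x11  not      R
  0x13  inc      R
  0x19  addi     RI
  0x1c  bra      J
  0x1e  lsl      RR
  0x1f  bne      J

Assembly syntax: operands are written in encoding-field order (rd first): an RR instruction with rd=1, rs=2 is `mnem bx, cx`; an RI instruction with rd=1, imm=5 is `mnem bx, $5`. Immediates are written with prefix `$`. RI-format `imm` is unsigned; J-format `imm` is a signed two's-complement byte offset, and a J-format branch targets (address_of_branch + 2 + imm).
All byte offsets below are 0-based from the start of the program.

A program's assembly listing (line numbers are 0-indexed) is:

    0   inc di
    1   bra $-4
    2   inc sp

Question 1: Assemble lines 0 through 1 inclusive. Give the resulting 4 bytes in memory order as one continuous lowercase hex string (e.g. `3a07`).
9d00e7fc

0. inc fields op=0x13:5|rd=5:3|pad=0:8 → word 9d00h → 9d 00
1. bra fields op=0x1c:5|imm=-4:11 → word e7fch → e7 fc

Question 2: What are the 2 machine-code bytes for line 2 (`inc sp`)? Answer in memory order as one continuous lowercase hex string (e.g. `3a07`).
line 2 (inc): pack op=0x13:5|rd=7:3|pad=0:8 = 0x9f00; big→ 9f 00

9f00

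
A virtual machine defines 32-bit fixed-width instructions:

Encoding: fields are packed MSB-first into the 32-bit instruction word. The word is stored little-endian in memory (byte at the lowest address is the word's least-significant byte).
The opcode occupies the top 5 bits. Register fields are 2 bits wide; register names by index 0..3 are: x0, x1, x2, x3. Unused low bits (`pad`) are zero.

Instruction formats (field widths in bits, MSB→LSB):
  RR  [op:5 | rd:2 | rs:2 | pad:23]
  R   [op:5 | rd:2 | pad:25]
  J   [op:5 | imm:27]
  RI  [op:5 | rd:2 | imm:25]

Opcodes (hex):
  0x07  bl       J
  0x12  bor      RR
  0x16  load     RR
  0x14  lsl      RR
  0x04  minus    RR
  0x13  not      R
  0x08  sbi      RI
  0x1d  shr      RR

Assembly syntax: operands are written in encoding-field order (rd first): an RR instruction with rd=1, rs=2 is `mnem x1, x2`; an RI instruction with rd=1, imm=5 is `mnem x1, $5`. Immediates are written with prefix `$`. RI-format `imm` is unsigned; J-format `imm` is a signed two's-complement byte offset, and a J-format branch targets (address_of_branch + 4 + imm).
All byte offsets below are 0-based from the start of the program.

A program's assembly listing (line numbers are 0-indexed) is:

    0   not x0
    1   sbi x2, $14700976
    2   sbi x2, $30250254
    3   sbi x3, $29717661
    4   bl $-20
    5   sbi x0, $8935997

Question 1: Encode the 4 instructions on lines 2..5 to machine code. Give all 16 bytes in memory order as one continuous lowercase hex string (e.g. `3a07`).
0e95cd459d74c547ecffff3f3d5a8840

line 2 (sbi): pack op=0x8:5|rd=2:2|imm=30250254:25 = 0x45cd950e; little→ 0e 95 cd 45
line 3 (sbi): pack op=0x8:5|rd=3:2|imm=29717661:25 = 0x47c5749d; little→ 9d 74 c5 47
line 4 (bl): pack op=0x7:5|imm=-20:27 = 0x3fffffec; little→ ec ff ff 3f
line 5 (sbi): pack op=0x8:5|rd=0:2|imm=8935997:25 = 0x40885a3d; little→ 3d 5a 88 40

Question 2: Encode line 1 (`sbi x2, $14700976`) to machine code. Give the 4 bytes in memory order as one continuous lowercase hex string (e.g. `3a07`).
b051e044

1. sbi fields op=0x8:5|rd=2:2|imm=14700976:25 → word 44e051b0h → b0 51 e0 44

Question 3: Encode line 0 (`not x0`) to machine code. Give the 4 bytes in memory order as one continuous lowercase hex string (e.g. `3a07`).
line 0 (not): pack op=0x13:5|rd=0:2|pad=0:25 = 0x98000000; little→ 00 00 00 98

00000098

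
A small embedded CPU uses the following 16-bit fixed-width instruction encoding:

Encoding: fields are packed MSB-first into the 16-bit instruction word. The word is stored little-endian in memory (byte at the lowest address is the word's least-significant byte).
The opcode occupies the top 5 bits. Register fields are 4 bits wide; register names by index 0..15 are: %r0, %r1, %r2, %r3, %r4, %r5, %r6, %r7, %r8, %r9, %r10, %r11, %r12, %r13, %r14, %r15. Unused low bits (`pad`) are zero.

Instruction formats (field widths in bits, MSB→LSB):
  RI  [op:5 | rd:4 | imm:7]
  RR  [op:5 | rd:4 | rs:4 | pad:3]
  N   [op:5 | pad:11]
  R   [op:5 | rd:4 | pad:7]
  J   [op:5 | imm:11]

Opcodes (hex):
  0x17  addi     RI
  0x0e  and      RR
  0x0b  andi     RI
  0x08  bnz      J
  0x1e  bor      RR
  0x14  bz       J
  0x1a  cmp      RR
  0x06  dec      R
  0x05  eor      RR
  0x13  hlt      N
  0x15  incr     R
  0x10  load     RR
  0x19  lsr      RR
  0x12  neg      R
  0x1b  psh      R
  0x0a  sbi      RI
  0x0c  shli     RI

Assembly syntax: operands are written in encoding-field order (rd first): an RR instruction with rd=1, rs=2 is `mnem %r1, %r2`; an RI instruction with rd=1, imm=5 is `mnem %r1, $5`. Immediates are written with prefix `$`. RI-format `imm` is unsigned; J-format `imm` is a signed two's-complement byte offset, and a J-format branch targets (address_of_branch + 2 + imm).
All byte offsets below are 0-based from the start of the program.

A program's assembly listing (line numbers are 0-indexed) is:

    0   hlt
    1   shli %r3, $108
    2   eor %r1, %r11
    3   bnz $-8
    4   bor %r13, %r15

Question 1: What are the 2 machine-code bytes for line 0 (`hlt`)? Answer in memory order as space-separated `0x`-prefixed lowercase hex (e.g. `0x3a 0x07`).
line 0 (hlt): pack op=0x13:5|pad=0:11 = 0x9800; little→ 00 98

0x00 0x98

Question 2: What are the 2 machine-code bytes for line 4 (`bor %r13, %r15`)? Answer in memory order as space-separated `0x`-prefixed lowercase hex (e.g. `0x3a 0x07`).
4. bor fields op=0x1e:5|rd=13:4|rs=15:4|pad=0:3 → word f6f8h → f8 f6

0xf8 0xf6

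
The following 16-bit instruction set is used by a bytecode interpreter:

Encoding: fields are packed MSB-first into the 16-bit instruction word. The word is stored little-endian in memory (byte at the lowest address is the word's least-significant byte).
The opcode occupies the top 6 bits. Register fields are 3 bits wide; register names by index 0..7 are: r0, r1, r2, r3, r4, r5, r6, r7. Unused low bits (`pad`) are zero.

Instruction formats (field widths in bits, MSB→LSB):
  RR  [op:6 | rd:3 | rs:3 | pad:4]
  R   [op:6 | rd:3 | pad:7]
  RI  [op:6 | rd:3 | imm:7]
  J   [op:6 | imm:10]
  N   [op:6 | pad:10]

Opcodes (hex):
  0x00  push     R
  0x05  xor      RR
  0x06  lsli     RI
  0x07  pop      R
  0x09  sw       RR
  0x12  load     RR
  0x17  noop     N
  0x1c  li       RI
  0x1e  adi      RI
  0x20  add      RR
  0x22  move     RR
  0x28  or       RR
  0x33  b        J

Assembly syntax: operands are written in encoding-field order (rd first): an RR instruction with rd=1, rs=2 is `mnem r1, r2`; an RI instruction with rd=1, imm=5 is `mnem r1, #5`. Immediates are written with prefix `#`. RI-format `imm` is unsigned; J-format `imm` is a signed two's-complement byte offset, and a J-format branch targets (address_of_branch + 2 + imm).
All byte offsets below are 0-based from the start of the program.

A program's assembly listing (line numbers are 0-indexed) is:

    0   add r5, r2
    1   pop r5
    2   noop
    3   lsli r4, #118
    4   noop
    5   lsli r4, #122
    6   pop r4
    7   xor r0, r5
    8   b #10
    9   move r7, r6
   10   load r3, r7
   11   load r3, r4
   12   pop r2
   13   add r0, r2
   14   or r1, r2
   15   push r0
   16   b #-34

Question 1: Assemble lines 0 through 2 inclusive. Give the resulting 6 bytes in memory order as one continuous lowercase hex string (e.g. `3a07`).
a082801e005c

line 0 (add): pack op=0x20:6|rd=5:3|rs=2:3|pad=0:4 = 0x82a0; little→ a0 82
line 1 (pop): pack op=0x7:6|rd=5:3|pad=0:7 = 0x1e80; little→ 80 1e
line 2 (noop): pack op=0x17:6|pad=0:10 = 0x5c00; little→ 00 5c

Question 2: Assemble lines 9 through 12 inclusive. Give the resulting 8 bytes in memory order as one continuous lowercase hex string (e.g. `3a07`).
L9: move op=0x22:6|rd=7:3|rs=6:3|pad=0:4 ⇒ 0x8be0 ⇒ little e0 8b
L10: load op=0x12:6|rd=3:3|rs=7:3|pad=0:4 ⇒ 0x49f0 ⇒ little f0 49
L11: load op=0x12:6|rd=3:3|rs=4:3|pad=0:4 ⇒ 0x49c0 ⇒ little c0 49
L12: pop op=0x7:6|rd=2:3|pad=0:7 ⇒ 0x1d00 ⇒ little 00 1d

e08bf049c049001d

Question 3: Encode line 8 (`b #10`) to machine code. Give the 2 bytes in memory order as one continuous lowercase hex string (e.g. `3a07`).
8. b fields op=0x33:6|imm=10:10 → word cc0ah → 0a cc

0acc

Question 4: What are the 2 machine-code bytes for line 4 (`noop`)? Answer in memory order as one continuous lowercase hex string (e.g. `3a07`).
005c

L4: noop op=0x17:6|pad=0:10 ⇒ 0x5c00 ⇒ little 00 5c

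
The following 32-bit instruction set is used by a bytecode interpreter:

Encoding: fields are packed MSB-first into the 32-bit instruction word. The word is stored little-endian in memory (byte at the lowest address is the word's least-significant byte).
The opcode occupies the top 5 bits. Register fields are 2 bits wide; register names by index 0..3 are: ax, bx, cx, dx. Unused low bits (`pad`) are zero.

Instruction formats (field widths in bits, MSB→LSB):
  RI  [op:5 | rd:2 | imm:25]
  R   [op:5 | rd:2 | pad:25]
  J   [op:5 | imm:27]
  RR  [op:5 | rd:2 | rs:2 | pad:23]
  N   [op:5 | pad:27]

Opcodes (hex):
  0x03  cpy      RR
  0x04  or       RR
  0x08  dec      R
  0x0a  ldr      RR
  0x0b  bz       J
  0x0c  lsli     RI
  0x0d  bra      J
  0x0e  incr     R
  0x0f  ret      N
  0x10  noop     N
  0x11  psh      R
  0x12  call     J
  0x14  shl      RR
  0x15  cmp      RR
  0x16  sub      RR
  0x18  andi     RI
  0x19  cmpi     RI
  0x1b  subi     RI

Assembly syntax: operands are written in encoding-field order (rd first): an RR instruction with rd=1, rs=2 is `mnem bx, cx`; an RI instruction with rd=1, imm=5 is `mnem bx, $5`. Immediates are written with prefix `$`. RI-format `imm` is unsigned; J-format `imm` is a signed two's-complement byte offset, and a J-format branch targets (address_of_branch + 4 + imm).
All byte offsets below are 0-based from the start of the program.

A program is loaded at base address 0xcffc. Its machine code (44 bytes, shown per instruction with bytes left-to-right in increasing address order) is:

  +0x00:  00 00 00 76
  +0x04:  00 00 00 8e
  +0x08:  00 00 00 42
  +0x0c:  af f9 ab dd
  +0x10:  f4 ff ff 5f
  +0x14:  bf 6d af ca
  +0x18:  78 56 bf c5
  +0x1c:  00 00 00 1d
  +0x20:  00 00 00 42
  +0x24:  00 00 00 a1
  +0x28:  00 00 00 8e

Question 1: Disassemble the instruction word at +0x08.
+0x08: 00 00 00 42 ⇒ word 0x42000000 (little)
  opcode bits[31:27]=0x8: dec/R
  [26:25] rd=1 = bx

dec bx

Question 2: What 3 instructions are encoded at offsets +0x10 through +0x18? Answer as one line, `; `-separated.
bz $-12; cmpi bx, $11496895; andi cx, $29316728

+0x10: f4 ff ff 5f ⇒ word 0x5ffffff4 (little)
  top 5b → 0xb → bz [J]
  imm: (w>>0)&0x7ffffff=0x7fffff4 (s27→-12) → $-12
+0x14: bf 6d af ca ⇒ word 0xcaaf6dbf (little)
  top 5b → 0x19 → cmpi [RI]
  rd: (w>>25)&0x3=0x1 → bx
  imm: (w>>0)&0x1ffffff=0xaf6dbf → $11496895
+0x18: 78 56 bf c5 ⇒ word 0xc5bf5678 (little)
  top 5b → 0x18 → andi [RI]
  rd: (w>>25)&0x3=0x2 → cx
  imm: (w>>0)&0x1ffffff=0x1bf5678 → $29316728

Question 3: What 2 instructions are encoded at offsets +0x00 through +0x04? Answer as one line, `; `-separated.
incr dx; psh dx

off 0x00: read 00 00 00 76 as little → 0x76000000
  op=0x76000000>>27=0xe ⇒ incr (R)
  rd: (w>>25)&0x3=0x3 → dx
off 0x04: read 00 00 00 8e as little → 0x8e000000
  op=0x8e000000>>27=0x11 ⇒ psh (R)
  rd: (w>>25)&0x3=0x3 → dx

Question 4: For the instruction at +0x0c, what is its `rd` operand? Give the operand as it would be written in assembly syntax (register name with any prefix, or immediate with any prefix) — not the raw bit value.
+0x0c: af f9 ab dd ⇒ word 0xddabf9af (little)
  top 5b → 0x1b → subi [RI]
  rd: (w>>25)&0x3=0x2 → cx
  imm: (w>>0)&0x1ffffff=0x1abf9af → $28047791

cx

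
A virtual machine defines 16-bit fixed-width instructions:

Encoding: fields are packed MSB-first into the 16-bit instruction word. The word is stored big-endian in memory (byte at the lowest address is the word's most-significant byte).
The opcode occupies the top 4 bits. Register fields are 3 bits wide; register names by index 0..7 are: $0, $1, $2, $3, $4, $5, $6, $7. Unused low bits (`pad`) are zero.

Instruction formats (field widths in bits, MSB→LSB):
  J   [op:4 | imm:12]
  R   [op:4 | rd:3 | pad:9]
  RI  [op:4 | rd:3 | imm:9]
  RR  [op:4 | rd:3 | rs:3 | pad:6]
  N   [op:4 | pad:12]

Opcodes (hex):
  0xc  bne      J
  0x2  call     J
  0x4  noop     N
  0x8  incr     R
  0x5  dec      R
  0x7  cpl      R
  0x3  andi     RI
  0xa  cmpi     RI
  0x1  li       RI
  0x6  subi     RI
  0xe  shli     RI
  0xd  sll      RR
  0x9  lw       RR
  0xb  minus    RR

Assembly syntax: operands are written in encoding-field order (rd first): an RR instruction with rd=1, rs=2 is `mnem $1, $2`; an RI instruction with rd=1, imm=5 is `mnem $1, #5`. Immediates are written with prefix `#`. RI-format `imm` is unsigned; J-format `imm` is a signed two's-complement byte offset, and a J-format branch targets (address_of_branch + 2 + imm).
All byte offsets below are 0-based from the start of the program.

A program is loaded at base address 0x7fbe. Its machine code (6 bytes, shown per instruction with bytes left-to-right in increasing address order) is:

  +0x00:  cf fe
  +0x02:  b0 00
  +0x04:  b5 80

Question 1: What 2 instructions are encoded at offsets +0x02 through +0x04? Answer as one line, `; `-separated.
off 0x02: read b0 00 as big → 0xb000
  top 4b → 0xb → minus [RR]
  rd: (w>>9)&0x7=0x0 → $0
  rs: (w>>6)&0x7=0x0 → $0
off 0x04: read b5 80 as big → 0xb580
  top 4b → 0xb → minus [RR]
  rd: (w>>9)&0x7=0x2 → $2
  rs: (w>>6)&0x7=0x6 → $6

minus $0, $0; minus $2, $6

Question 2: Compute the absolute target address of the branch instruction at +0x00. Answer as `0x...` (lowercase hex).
[00] cf fe → 0xcffe
  top 4b → 0xc → bne [J]
  imm@[11:0]=0xffe (s12→-2) ⇒ #-2
  target = base 0x7fbe + off 0x00 + 2 + imm -2 = 0x7fbe

0x7fbe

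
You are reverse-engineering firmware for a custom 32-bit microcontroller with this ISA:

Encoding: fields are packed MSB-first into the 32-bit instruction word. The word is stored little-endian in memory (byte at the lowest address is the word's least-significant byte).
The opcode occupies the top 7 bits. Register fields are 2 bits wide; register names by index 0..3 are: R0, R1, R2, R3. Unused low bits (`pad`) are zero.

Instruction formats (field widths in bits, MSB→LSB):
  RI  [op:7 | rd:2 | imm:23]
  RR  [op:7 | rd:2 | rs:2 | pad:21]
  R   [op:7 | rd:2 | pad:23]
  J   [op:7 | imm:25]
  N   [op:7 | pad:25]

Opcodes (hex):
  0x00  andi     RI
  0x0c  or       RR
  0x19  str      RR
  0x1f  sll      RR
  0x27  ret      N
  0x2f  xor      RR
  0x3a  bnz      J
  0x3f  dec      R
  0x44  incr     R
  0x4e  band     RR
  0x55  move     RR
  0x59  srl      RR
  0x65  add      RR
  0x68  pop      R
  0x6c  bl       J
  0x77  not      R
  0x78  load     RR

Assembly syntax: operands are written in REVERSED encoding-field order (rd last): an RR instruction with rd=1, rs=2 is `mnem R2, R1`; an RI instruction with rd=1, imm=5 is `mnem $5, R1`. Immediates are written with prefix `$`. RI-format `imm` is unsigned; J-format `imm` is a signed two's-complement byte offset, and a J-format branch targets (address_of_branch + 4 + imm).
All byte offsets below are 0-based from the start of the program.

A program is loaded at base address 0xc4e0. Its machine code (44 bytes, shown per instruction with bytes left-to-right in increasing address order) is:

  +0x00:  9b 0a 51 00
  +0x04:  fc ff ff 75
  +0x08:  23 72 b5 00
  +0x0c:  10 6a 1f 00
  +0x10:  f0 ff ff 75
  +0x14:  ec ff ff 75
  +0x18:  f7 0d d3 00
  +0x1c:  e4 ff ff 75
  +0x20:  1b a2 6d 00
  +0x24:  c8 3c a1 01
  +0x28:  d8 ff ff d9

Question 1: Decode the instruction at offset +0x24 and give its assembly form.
+0x24: c8 3c a1 01 ⇒ word 0x01a13cc8 (little)
  opcode bits[31:25]=0x0: andi/RI
  [24:23] rd=3 = R3
  [22:0] imm=2178248 = $2178248

andi $2178248, R3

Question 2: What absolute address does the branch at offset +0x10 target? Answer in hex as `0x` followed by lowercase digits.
+0x10: f0 ff ff 75 ⇒ word 0x75fffff0 (little)
  top 7b → 0x3a → bnz [J]
  imm@[24:0]=0x1fffff0 (s25→-16) ⇒ $-16
  target = base 0xc4e0 + off 0x10 + 4 + imm -16 = 0xc4e4

0xc4e4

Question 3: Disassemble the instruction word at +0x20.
andi $7184923, R0

@+20  little-endian(1b a2 6d 00) = 0x006da21b
  top 7b → 0x0 → andi [RI]
  rd@[24:23]=0x0 ⇒ R0
  imm@[22:0]=0x6da21b ⇒ $7184923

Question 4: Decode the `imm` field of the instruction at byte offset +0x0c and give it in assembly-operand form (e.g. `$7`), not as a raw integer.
[0c] 10 6a 1f 00 → 0x001f6a10
  top 7b → 0x0 → andi [RI]
  [24:23] rd=0 = R0
  [22:0] imm=2058768 = $2058768

$2058768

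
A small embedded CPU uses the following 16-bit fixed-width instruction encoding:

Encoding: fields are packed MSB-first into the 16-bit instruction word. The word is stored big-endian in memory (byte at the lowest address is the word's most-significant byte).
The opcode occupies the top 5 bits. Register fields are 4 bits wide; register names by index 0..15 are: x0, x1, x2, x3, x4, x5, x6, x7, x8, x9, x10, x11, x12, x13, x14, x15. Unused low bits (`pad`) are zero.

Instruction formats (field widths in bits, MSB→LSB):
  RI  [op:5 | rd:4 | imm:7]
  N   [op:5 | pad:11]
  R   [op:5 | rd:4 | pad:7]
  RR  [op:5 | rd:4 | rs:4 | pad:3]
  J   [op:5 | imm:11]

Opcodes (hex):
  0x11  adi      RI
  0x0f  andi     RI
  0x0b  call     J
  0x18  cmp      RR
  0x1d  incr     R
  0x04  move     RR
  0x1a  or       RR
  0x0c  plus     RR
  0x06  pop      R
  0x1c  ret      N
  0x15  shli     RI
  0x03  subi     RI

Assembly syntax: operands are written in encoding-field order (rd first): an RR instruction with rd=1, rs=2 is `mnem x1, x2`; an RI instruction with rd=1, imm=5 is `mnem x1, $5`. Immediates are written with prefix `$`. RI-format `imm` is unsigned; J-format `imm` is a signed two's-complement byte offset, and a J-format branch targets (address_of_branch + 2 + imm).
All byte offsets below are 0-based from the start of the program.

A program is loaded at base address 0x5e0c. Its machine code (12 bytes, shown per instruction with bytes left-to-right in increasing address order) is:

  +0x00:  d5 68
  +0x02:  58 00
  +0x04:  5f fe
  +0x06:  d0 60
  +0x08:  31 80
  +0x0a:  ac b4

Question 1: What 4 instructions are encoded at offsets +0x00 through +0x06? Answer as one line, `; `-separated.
or x10, x13; call $0; call $-2; or x0, x12

off 0x00: read d5 68 as big → 0xd568
  opcode bits[15:11]=0x1a: or/RR
  rd: (w>>7)&0xf=0xa → x10
  rs: (w>>3)&0xf=0xd → x13
off 0x02: read 58 00 as big → 0x5800
  opcode bits[15:11]=0xb: call/J
  imm: (w>>0)&0x7ff=0x0 → $0
off 0x04: read 5f fe as big → 0x5ffe
  opcode bits[15:11]=0xb: call/J
  imm: (w>>0)&0x7ff=0x7fe (s11→-2) → $-2
off 0x06: read d0 60 as big → 0xd060
  opcode bits[15:11]=0x1a: or/RR
  rd: (w>>7)&0xf=0x0 → x0
  rs: (w>>3)&0xf=0xc → x12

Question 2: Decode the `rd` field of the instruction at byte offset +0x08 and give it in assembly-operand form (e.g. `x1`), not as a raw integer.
x3

+0x08: 31 80 ⇒ word 0x3180 (big)
  op=0x3180>>11=0x6 ⇒ pop (R)
  [10:7] rd=3 = x3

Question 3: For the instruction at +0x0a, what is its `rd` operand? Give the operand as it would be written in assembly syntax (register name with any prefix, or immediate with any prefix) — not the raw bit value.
x9

+0x0a: ac b4 ⇒ word 0xacb4 (big)
  op=0xacb4>>11=0x15 ⇒ shli (RI)
  rd@[10:7]=0x9 ⇒ x9
  imm@[6:0]=0x34 ⇒ $52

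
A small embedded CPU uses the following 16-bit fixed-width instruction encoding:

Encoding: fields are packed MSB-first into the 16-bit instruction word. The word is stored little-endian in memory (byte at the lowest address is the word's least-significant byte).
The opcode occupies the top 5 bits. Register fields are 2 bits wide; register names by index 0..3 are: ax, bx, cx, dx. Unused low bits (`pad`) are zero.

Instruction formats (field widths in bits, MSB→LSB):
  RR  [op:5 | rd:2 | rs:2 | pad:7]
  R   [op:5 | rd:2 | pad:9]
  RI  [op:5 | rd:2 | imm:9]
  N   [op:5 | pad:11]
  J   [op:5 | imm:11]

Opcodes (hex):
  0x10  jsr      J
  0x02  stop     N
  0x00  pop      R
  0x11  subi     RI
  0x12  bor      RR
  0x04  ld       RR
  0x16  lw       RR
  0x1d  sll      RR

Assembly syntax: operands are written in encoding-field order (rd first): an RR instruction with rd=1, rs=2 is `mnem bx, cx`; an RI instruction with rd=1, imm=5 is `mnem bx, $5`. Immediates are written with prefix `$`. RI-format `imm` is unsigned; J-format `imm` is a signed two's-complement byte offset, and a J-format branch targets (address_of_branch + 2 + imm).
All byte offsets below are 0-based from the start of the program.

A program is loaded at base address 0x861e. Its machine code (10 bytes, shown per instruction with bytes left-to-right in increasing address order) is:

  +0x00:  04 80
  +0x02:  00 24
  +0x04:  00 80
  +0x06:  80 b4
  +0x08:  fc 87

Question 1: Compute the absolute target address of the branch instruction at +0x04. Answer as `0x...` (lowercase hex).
@+04  little-endian(00 80) = 0x8000
  opcode bits[15:11]=0x10: jsr/J
  imm@[10:0]=0x0 ⇒ $0
  target = base 0x861e + off 0x04 + 2 + imm 0 = 0x8624

0x8624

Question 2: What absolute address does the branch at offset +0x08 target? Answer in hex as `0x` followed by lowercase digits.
@+08  little-endian(fc 87) = 0x87fc
  op=0x87fc>>11=0x10 ⇒ jsr (J)
  imm: (w>>0)&0x7ff=0x7fc (s11→-4) → $-4
  target = base 0x861e + off 0x08 + 2 + imm -4 = 0x8624

0x8624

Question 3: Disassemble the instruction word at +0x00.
off 0x00: read 04 80 as little → 0x8004
  opcode bits[15:11]=0x10: jsr/J
  [10:0] imm=4 = $4

jsr $4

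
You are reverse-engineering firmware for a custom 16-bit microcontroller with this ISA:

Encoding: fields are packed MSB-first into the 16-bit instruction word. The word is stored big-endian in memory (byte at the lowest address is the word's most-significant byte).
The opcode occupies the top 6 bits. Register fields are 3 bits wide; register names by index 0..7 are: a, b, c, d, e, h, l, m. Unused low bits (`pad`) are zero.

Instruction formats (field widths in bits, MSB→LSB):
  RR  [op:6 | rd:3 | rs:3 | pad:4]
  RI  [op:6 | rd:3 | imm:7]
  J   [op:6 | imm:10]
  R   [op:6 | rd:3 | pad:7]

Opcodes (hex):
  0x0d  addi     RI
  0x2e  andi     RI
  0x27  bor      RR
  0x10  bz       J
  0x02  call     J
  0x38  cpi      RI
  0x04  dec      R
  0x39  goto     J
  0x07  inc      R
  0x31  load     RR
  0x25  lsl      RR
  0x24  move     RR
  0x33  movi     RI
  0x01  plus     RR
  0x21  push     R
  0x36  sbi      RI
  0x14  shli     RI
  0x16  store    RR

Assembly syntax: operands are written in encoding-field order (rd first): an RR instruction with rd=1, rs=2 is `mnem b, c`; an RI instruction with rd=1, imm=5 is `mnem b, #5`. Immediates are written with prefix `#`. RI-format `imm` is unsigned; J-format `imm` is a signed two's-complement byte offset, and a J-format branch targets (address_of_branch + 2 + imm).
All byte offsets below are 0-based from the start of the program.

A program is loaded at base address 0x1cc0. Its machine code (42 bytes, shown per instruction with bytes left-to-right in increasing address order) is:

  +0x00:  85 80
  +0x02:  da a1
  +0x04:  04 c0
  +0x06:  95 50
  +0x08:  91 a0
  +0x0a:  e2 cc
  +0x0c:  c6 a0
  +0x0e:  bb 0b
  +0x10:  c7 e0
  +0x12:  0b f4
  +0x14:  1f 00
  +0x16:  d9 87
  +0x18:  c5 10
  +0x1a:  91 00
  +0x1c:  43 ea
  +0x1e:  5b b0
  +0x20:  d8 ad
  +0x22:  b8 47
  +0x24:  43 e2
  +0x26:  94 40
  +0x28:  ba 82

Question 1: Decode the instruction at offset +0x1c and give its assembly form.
off 0x1c: read 43 ea as big → 0x43ea
  op=0x43ea>>10=0x10 ⇒ bz (J)
  imm@[9:0]=0x3ea (s10→-22) ⇒ #-22

bz #-22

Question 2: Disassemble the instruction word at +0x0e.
andi l, #11

+0x0e: bb 0b ⇒ word 0xbb0b (big)
  opcode bits[15:10]=0x2e: andi/RI
  rd: (w>>7)&0x7=0x6 → l
  imm: (w>>0)&0x7f=0xb → #11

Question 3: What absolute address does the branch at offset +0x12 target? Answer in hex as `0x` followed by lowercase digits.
+0x12: 0b f4 ⇒ word 0x0bf4 (big)
  op=0x0bf4>>10=0x2 ⇒ call (J)
  imm: (w>>0)&0x3ff=0x3f4 (s10→-12) → #-12
  target = base 0x1cc0 + off 0x12 + 2 + imm -12 = 0x1cc8

0x1cc8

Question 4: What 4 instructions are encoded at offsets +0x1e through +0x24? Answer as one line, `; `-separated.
store m, d; sbi b, #45; andi a, #71; bz #-30

off 0x1e: read 5b b0 as big → 0x5bb0
  op=0x5bb0>>10=0x16 ⇒ store (RR)
  rd@[9:7]=0x7 ⇒ m
  rs@[6:4]=0x3 ⇒ d
off 0x20: read d8 ad as big → 0xd8ad
  op=0xd8ad>>10=0x36 ⇒ sbi (RI)
  rd@[9:7]=0x1 ⇒ b
  imm@[6:0]=0x2d ⇒ #45
off 0x22: read b8 47 as big → 0xb847
  op=0xb847>>10=0x2e ⇒ andi (RI)
  rd@[9:7]=0x0 ⇒ a
  imm@[6:0]=0x47 ⇒ #71
off 0x24: read 43 e2 as big → 0x43e2
  op=0x43e2>>10=0x10 ⇒ bz (J)
  imm@[9:0]=0x3e2 (s10→-30) ⇒ #-30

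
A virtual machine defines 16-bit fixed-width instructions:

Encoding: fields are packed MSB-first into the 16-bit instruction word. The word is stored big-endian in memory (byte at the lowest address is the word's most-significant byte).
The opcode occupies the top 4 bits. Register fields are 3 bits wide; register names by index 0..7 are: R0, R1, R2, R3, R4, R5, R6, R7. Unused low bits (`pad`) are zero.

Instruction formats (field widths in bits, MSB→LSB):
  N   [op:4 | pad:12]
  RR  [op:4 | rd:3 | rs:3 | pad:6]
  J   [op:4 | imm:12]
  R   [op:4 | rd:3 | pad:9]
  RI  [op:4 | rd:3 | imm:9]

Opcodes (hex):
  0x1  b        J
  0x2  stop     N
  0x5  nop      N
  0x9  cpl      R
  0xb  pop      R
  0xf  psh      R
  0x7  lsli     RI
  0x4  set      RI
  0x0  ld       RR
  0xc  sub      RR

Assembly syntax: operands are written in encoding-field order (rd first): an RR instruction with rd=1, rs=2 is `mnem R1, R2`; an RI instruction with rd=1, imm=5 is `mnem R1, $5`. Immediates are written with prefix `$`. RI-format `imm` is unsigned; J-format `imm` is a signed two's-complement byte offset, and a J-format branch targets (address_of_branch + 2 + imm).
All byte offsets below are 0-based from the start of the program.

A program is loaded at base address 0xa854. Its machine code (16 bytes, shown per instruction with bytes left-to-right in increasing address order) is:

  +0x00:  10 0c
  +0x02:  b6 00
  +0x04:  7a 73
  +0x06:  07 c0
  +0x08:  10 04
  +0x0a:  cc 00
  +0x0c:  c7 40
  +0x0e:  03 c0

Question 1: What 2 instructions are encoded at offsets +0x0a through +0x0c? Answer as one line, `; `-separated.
off 0x0a: read cc 00 as big → 0xcc00
  top 4b → 0xc → sub [RR]
  rd@[11:9]=0x6 ⇒ R6
  rs@[8:6]=0x0 ⇒ R0
off 0x0c: read c7 40 as big → 0xc740
  top 4b → 0xc → sub [RR]
  rd@[11:9]=0x3 ⇒ R3
  rs@[8:6]=0x5 ⇒ R5

sub R6, R0; sub R3, R5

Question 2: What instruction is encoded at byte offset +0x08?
+0x08: 10 04 ⇒ word 0x1004 (big)
  opcode bits[15:12]=0x1: b/J
  imm: (w>>0)&0xfff=0x4 → $4

b $4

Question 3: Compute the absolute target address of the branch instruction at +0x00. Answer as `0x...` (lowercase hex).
off 0x00: read 10 0c as big → 0x100c
  top 4b → 0x1 → b [J]
  imm: (w>>0)&0xfff=0xc → $12
  target = base 0xa854 + off 0x00 + 2 + imm 12 = 0xa862

0xa862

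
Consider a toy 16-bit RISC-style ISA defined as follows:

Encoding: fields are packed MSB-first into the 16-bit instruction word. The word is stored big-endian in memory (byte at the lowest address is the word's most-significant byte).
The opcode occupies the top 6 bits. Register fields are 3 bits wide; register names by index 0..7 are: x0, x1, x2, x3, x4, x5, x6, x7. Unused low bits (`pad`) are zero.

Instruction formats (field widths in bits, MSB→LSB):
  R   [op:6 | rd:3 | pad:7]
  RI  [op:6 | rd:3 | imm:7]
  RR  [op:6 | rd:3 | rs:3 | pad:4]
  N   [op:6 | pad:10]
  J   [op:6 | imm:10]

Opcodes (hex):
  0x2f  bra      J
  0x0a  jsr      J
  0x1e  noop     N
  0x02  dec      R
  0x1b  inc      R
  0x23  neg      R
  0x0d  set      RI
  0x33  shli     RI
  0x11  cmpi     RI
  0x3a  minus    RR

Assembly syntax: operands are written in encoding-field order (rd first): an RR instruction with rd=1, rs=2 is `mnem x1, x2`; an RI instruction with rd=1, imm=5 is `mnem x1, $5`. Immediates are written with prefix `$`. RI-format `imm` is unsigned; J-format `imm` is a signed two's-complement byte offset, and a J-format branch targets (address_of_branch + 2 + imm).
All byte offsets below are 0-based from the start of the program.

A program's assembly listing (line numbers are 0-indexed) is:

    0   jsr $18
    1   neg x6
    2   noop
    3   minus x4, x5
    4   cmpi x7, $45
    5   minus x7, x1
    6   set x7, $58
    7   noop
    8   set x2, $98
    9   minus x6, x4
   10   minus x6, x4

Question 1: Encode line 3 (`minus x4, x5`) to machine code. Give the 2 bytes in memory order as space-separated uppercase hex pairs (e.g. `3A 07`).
EA 50

line 3 (minus): pack op=0x3a:6|rd=4:3|rs=5:3|pad=0:4 = 0xea50; big→ ea 50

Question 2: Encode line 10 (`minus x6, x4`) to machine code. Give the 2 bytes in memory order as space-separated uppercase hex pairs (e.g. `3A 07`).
10. minus fields op=0x3a:6|rd=6:3|rs=4:3|pad=0:4 → word eb40h → eb 40

EB 40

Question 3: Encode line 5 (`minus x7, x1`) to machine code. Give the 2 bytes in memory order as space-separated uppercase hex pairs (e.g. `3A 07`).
L5: minus op=0x3a:6|rd=7:3|rs=1:3|pad=0:4 ⇒ 0xeb90 ⇒ big eb 90

EB 90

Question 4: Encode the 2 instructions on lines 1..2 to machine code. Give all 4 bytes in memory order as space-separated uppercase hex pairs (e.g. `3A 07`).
8F 00 78 00

1. neg fields op=0x23:6|rd=6:3|pad=0:7 → word 8f00h → 8f 00
2. noop fields op=0x1e:6|pad=0:10 → word 7800h → 78 00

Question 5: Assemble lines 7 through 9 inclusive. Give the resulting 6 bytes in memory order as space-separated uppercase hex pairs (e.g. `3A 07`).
L7: noop op=0x1e:6|pad=0:10 ⇒ 0x7800 ⇒ big 78 00
L8: set op=0xd:6|rd=2:3|imm=98:7 ⇒ 0x3562 ⇒ big 35 62
L9: minus op=0x3a:6|rd=6:3|rs=4:3|pad=0:4 ⇒ 0xeb40 ⇒ big eb 40

78 00 35 62 EB 40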